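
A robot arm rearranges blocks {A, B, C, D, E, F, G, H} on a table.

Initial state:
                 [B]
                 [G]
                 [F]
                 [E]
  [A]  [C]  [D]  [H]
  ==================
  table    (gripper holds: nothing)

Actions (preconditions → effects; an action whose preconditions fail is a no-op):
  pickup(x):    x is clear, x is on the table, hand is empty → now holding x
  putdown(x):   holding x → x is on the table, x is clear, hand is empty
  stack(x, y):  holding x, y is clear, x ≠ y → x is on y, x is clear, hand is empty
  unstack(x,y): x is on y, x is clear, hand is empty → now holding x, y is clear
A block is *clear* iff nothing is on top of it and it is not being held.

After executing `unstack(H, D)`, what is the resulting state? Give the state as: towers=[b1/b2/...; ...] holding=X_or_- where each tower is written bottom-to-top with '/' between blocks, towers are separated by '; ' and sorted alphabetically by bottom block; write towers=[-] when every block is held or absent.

towers=[A; C; D; H/E/F/G/B] holding=-

before: towers=[A; C; D; H/E/F/G/B] holding=-
pre[unstack(H, D)]: on(H,D) no, clear(H) no, handempty yes
on(H,D), clear(H) unmet → unstack(H, D) is a no-op
after:  towers=[A; C; D; H/E/F/G/B] holding=-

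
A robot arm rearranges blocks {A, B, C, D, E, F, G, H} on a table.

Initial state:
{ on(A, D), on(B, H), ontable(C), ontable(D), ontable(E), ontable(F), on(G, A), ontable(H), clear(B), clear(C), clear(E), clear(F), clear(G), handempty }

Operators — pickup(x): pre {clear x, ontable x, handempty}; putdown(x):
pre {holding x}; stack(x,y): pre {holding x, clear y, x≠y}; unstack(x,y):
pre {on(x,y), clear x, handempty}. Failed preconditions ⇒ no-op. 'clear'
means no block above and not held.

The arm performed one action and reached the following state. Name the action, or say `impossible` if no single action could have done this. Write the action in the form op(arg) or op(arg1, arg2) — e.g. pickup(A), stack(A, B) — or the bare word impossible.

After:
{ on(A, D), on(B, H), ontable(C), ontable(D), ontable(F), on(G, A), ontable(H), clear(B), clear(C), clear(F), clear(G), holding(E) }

pickup(E)

target: towers=[C; D/A/G; F; H/B] holding=E
     unstack(G, A) → towers=[C; D/A; E; F; H/B] holding=G
         pickup(E) → towers=[C; D/A/G; F; H/B] holding=E  ← match
     unstack(B, H) → towers=[C; D/A/G; E; F; H] holding=B
         pickup(F) → towers=[C; D/A/G; E; H/B] holding=F
         pickup(C) → towers=[D/A/G; E; F; H/B] holding=C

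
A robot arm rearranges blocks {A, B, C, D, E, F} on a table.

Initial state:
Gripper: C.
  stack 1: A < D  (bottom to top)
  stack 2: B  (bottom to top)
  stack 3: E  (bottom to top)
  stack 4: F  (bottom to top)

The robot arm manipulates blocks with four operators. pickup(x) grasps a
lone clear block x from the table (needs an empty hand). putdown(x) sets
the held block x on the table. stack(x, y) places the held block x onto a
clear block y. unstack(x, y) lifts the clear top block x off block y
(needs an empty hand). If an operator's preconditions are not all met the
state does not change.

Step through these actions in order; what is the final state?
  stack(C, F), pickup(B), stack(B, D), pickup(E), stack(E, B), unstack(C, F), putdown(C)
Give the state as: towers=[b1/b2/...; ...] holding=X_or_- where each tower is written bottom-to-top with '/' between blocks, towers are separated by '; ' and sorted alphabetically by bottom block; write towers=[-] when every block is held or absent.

towers=[A/D/B/E; C; F] holding=-

step 1 (stack(C, F)): towers=[A/D; B; E; F/C] holding=-
step 2 (pickup(B)): towers=[A/D; E; F/C] holding=B
step 3 (stack(B, D)): towers=[A/D/B; E; F/C] holding=-
step 4 (pickup(E)): towers=[A/D/B; F/C] holding=E
step 5 (stack(E, B)): towers=[A/D/B/E; F/C] holding=-
step 6 (unstack(C, F)): towers=[A/D/B/E; F] holding=C
step 7 (putdown(C)): towers=[A/D/B/E; C; F] holding=-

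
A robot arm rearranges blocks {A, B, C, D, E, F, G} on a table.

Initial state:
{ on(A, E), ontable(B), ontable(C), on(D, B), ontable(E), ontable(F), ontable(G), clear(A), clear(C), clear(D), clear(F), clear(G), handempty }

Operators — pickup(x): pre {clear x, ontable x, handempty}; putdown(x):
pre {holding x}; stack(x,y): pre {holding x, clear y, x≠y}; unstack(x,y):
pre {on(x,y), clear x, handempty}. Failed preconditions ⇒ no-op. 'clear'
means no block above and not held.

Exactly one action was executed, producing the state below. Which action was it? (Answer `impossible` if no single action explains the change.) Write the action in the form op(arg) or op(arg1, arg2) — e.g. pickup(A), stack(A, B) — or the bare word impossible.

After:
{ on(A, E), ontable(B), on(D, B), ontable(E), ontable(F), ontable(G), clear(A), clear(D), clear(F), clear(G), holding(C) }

target: towers=[B/D; E/A; F; G] holding=C
         pickup(F) → towers=[B/D; C; E/A; G] holding=F
         pickup(G) → towers=[B/D; C; E/A; F] holding=G
     unstack(D, B) → towers=[B; C; E/A; F; G] holding=D
     unstack(A, E) → towers=[B/D; C; E; F; G] holding=A
         pickup(C) → towers=[B/D; E/A; F; G] holding=C  ← match

pickup(C)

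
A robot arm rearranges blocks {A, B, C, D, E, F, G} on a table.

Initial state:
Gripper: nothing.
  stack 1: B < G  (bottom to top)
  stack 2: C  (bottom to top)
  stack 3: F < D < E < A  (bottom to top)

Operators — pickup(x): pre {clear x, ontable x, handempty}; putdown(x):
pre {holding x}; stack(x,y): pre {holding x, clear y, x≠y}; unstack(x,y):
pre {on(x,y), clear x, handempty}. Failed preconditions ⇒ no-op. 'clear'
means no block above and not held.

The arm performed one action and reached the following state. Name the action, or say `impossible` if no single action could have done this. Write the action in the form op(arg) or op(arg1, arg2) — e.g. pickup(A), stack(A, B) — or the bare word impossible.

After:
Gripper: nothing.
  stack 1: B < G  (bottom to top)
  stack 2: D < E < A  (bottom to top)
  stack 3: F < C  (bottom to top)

target: towers=[B/G; D/E/A; F/C] holding=-
     unstack(G, B) → towers=[B; C; F/D/E/A] holding=G
     unstack(A, E) → towers=[B/G; C; F/D/E] holding=A
         pickup(C) → towers=[B/G; F/D/E/A] holding=C
none of the 3 applicable actions match → impossible

impossible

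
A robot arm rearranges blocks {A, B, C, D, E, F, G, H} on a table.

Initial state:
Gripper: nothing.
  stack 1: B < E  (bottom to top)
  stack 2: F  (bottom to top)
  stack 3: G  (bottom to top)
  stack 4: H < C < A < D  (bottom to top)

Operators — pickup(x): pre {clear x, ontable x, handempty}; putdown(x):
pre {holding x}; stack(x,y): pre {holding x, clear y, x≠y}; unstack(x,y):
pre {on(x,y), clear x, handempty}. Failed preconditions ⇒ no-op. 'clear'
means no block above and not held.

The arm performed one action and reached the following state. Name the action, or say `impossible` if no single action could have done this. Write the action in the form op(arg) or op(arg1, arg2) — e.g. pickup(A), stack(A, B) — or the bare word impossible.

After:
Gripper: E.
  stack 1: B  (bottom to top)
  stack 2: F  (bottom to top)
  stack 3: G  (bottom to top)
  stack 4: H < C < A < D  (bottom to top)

target: towers=[B; F; G; H/C/A/D] holding=E
         pickup(G) → towers=[B/E; F; H/C/A/D] holding=G
     unstack(E, B) → towers=[B; F; G; H/C/A/D] holding=E  ← match
         pickup(F) → towers=[B/E; G; H/C/A/D] holding=F
     unstack(D, A) → towers=[B/E; F; G; H/C/A] holding=D

unstack(E, B)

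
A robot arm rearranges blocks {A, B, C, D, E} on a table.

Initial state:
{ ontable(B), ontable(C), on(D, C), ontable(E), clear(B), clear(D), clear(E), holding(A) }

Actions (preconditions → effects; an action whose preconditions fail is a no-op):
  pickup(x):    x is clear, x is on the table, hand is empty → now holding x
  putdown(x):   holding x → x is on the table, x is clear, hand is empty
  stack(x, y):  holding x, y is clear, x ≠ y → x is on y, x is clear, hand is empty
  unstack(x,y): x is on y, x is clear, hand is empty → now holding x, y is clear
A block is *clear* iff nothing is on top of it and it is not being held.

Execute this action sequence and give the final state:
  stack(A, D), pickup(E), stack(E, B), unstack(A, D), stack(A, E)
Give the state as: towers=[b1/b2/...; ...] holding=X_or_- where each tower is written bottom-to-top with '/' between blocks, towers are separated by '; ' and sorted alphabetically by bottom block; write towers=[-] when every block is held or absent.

towers=[B/E/A; C/D] holding=-

step 1 (stack(A, D)): towers=[B; C/D/A; E] holding=-
step 2 (pickup(E)): towers=[B; C/D/A] holding=E
step 3 (stack(E, B)): towers=[B/E; C/D/A] holding=-
step 4 (unstack(A, D)): towers=[B/E; C/D] holding=A
step 5 (stack(A, E)): towers=[B/E/A; C/D] holding=-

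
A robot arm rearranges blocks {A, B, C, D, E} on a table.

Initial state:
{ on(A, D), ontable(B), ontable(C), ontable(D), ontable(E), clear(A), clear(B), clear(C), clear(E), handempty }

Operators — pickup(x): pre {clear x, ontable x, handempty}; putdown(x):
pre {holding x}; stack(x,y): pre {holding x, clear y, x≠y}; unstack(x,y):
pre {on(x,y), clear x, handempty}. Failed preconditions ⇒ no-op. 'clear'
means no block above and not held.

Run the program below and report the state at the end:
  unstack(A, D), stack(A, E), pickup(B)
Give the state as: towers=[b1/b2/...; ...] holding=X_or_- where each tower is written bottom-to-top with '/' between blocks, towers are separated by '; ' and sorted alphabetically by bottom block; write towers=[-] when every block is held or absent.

step 1 (unstack(A, D)): towers=[B; C; D; E] holding=A
step 2 (stack(A, E)): towers=[B; C; D; E/A] holding=-
step 3 (pickup(B)): towers=[C; D; E/A] holding=B

towers=[C; D; E/A] holding=B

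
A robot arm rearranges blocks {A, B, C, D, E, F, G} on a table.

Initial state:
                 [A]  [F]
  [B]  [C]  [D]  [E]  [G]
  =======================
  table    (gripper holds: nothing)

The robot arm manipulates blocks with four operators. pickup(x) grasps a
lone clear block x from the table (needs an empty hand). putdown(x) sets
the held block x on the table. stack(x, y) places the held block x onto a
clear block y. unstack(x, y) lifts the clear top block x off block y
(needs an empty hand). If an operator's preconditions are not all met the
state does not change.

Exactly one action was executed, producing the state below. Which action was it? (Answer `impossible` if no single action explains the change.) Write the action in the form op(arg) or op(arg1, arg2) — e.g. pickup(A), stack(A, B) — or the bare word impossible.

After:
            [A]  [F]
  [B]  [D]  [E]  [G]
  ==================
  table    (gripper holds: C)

target: towers=[B; D; E/A; G/F] holding=C
         pickup(B) → towers=[C; D; E/A; G/F] holding=B
     unstack(F, G) → towers=[B; C; D; E/A; G] holding=F
         pickup(D) → towers=[B; C; E/A; G/F] holding=D
     unstack(A, E) → towers=[B; C; D; E; G/F] holding=A
         pickup(C) → towers=[B; D; E/A; G/F] holding=C  ← match

pickup(C)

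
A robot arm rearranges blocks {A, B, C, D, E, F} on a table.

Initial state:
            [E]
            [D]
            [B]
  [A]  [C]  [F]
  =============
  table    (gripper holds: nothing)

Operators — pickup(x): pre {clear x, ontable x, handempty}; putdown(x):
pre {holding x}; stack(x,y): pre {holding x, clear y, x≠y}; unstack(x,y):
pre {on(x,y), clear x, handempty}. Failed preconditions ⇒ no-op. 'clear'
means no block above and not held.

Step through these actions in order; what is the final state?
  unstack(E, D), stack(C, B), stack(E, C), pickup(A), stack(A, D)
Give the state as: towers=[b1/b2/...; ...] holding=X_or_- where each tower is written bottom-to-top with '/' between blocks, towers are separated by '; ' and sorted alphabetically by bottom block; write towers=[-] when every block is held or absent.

towers=[C/E; F/B/D/A] holding=-

step 1 (unstack(E, D)): towers=[A; C; F/B/D] holding=E
step 2 (stack(C, B)) [no-op]: towers=[A; C; F/B/D] holding=E
step 3 (stack(E, C)): towers=[A; C/E; F/B/D] holding=-
step 4 (pickup(A)): towers=[C/E; F/B/D] holding=A
step 5 (stack(A, D)): towers=[C/E; F/B/D/A] holding=-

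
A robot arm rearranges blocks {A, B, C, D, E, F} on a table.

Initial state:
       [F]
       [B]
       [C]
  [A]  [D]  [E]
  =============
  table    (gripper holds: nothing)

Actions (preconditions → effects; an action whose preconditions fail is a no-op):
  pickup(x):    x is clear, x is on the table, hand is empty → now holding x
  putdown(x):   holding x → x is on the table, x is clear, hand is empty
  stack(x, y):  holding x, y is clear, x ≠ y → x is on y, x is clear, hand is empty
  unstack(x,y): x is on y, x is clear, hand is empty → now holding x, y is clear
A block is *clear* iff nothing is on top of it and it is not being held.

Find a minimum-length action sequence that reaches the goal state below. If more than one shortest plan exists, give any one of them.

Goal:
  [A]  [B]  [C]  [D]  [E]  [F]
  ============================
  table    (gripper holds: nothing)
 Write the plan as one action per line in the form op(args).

unstack(F, B)
putdown(F)
unstack(B, C)
putdown(B)
unstack(C, D)
putdown(C)

step 1 (unstack(F, B)): towers=[A; D/C/B; E] holding=F
step 2 (putdown(F)): towers=[A; D/C/B; E; F] holding=-
step 3 (unstack(B, C)): towers=[A; D/C; E; F] holding=B
step 4 (putdown(B)): towers=[A; B; D/C; E; F] holding=-
step 5 (unstack(C, D)): towers=[A; B; D; E; F] holding=C
step 6 (putdown(C)): towers=[A; B; C; D; E; F] holding=-
goal check: towers=[A; B; C; D; E; F] holding=- — reached (length 6, optimal by BFS)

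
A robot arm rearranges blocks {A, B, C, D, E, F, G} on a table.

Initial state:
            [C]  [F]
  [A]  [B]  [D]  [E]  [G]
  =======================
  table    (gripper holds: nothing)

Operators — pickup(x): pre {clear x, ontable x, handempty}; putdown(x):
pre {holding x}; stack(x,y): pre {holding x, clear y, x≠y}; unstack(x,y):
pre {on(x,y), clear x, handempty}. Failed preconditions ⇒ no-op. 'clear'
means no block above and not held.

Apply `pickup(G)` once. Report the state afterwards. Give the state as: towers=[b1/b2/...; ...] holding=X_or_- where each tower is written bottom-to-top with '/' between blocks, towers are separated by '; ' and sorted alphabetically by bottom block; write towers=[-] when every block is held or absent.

before: towers=[A; B; D/C; E/F; G] holding=-
pre[pickup(G)]: clear(G) ok, ontable(G) ok, handempty ok
all met → apply pickup(G)
after:  towers=[A; B; D/C; E/F] holding=G

towers=[A; B; D/C; E/F] holding=G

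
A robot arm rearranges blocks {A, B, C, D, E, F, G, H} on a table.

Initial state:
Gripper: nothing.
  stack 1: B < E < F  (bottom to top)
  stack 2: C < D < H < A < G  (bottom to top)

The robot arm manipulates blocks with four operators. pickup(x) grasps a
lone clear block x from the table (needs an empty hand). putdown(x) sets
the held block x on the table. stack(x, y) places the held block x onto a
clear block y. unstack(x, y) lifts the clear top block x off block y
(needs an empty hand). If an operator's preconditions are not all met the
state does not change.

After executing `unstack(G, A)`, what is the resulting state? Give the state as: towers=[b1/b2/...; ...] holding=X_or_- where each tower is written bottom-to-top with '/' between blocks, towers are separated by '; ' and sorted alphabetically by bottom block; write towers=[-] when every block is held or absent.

before: towers=[B/E/F; C/D/H/A/G] holding=-
pre[unstack(G, A)]: on(G,A) yes, clear(G) yes, handempty yes
all met → apply unstack(G, A)
after:  towers=[B/E/F; C/D/H/A] holding=G

towers=[B/E/F; C/D/H/A] holding=G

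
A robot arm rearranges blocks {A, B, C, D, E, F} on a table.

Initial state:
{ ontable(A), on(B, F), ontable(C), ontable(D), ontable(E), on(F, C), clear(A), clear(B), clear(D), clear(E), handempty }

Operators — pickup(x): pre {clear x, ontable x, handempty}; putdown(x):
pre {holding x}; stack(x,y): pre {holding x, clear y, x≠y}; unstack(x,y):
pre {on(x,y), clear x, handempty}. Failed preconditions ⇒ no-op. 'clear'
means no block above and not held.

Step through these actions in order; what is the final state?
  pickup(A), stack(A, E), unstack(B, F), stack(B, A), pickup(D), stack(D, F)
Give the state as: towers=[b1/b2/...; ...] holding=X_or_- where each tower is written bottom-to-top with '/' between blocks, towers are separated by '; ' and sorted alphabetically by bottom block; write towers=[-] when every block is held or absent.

step 1 (pickup(A)): towers=[C/F/B; D; E] holding=A
step 2 (stack(A, E)): towers=[C/F/B; D; E/A] holding=-
step 3 (unstack(B, F)): towers=[C/F; D; E/A] holding=B
step 4 (stack(B, A)): towers=[C/F; D; E/A/B] holding=-
step 5 (pickup(D)): towers=[C/F; E/A/B] holding=D
step 6 (stack(D, F)): towers=[C/F/D; E/A/B] holding=-

towers=[C/F/D; E/A/B] holding=-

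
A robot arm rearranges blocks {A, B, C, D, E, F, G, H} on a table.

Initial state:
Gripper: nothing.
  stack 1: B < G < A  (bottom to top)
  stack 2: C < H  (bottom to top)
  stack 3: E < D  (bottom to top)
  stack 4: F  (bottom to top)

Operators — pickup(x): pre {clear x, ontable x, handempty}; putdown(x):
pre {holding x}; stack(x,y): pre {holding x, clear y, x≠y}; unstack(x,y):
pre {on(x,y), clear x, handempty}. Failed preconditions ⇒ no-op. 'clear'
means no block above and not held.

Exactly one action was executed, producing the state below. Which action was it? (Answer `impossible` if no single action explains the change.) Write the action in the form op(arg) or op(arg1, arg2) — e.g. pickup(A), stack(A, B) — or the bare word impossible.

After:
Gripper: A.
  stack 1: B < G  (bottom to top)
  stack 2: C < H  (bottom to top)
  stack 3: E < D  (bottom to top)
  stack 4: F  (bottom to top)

target: towers=[B/G; C/H; E/D; F] holding=A
     unstack(A, G) → towers=[B/G; C/H; E/D; F] holding=A  ← match
     unstack(H, C) → towers=[B/G/A; C; E/D; F] holding=H
         pickup(F) → towers=[B/G/A; C/H; E/D] holding=F
     unstack(D, E) → towers=[B/G/A; C/H; E; F] holding=D

unstack(A, G)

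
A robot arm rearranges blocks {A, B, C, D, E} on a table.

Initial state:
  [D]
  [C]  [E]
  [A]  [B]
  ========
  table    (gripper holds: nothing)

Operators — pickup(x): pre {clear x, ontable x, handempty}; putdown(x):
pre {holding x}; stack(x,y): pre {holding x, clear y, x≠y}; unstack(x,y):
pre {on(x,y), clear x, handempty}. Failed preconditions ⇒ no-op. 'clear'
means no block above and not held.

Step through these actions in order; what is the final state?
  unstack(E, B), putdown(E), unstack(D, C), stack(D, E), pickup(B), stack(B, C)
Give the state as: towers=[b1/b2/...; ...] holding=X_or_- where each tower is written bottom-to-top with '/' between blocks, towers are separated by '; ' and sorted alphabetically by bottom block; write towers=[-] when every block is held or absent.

step 1 (unstack(E, B)): towers=[A/C/D; B] holding=E
step 2 (putdown(E)): towers=[A/C/D; B; E] holding=-
step 3 (unstack(D, C)): towers=[A/C; B; E] holding=D
step 4 (stack(D, E)): towers=[A/C; B; E/D] holding=-
step 5 (pickup(B)): towers=[A/C; E/D] holding=B
step 6 (stack(B, C)): towers=[A/C/B; E/D] holding=-

towers=[A/C/B; E/D] holding=-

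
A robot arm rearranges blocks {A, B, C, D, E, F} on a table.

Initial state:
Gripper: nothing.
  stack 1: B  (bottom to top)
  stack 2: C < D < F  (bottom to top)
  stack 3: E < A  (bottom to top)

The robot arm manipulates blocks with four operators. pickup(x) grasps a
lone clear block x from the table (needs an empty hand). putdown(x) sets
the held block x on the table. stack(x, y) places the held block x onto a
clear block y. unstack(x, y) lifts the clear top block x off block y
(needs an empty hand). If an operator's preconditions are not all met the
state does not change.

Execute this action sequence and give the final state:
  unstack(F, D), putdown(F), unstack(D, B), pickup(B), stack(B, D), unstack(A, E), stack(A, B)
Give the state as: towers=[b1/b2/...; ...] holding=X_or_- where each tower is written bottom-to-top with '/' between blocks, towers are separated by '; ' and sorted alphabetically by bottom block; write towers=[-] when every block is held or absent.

step 1 (unstack(F, D)): towers=[B; C/D; E/A] holding=F
step 2 (putdown(F)): towers=[B; C/D; E/A; F] holding=-
step 3 (unstack(D, B)) [no-op]: towers=[B; C/D; E/A; F] holding=-
step 4 (pickup(B)): towers=[C/D; E/A; F] holding=B
step 5 (stack(B, D)): towers=[C/D/B; E/A; F] holding=-
step 6 (unstack(A, E)): towers=[C/D/B; E; F] holding=A
step 7 (stack(A, B)): towers=[C/D/B/A; E; F] holding=-

towers=[C/D/B/A; E; F] holding=-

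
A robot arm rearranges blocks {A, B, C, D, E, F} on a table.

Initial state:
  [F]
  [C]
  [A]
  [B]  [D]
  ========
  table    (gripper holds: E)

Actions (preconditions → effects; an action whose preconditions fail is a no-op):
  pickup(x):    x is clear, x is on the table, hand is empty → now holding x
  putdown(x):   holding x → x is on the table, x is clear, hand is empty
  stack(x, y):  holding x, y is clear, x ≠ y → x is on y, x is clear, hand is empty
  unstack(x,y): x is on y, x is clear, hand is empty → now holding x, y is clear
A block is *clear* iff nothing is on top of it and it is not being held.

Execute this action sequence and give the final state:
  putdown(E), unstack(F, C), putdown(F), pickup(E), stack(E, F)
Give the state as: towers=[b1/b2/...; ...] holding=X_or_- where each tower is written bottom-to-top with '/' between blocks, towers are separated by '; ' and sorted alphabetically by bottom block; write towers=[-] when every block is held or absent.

step 1 (putdown(E)): towers=[B/A/C/F; D; E] holding=-
step 2 (unstack(F, C)): towers=[B/A/C; D; E] holding=F
step 3 (putdown(F)): towers=[B/A/C; D; E; F] holding=-
step 4 (pickup(E)): towers=[B/A/C; D; F] holding=E
step 5 (stack(E, F)): towers=[B/A/C; D; F/E] holding=-

towers=[B/A/C; D; F/E] holding=-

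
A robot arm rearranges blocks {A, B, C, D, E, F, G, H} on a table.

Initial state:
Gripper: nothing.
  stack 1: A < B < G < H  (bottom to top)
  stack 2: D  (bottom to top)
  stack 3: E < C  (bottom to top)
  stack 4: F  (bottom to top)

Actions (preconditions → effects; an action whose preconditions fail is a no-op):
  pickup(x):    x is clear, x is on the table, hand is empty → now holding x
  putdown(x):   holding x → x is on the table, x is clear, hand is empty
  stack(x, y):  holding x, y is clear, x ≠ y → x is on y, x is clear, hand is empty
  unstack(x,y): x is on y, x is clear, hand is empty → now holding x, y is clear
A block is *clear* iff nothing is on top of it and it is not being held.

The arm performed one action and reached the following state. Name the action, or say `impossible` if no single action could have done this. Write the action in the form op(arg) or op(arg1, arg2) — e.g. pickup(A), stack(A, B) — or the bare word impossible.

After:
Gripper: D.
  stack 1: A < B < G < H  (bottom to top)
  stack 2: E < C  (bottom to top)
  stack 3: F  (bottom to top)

target: towers=[A/B/G/H; E/C; F] holding=D
     unstack(H, G) → towers=[A/B/G; D; E/C; F] holding=H
         pickup(F) → towers=[A/B/G/H; D; E/C] holding=F
         pickup(D) → towers=[A/B/G/H; E/C; F] holding=D  ← match
     unstack(C, E) → towers=[A/B/G/H; D; E; F] holding=C

pickup(D)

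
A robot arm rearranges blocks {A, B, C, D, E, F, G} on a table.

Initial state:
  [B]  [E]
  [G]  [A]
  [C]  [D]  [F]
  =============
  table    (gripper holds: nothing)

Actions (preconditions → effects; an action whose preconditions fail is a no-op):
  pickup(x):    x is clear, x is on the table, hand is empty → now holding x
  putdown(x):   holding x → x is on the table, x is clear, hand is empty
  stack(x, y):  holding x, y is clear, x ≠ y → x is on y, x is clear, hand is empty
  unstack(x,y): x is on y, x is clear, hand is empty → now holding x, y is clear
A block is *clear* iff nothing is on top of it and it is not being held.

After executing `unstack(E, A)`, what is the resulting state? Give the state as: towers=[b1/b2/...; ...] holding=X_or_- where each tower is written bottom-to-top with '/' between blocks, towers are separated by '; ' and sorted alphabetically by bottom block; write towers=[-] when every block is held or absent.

before: towers=[C/G/B; D/A/E; F] holding=-
pre[unstack(E, A)]: on(E,A) ok, clear(E) ok, handempty ok
all met → apply unstack(E, A)
after:  towers=[C/G/B; D/A; F] holding=E

towers=[C/G/B; D/A; F] holding=E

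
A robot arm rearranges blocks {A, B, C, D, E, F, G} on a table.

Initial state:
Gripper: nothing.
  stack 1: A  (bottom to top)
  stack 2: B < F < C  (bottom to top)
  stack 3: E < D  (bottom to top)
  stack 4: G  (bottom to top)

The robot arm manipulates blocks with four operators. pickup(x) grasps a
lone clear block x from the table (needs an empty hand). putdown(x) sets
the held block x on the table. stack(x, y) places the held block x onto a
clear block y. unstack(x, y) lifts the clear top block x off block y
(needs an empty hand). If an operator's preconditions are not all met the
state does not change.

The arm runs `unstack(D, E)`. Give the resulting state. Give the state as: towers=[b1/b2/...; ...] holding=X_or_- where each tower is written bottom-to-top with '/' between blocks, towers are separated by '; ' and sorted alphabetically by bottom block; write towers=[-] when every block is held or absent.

before: towers=[A; B/F/C; E/D; G] holding=-
pre[unstack(D, E)]: on(D,E) ok, clear(D) ok, handempty ok
all met → apply unstack(D, E)
after:  towers=[A; B/F/C; E; G] holding=D

towers=[A; B/F/C; E; G] holding=D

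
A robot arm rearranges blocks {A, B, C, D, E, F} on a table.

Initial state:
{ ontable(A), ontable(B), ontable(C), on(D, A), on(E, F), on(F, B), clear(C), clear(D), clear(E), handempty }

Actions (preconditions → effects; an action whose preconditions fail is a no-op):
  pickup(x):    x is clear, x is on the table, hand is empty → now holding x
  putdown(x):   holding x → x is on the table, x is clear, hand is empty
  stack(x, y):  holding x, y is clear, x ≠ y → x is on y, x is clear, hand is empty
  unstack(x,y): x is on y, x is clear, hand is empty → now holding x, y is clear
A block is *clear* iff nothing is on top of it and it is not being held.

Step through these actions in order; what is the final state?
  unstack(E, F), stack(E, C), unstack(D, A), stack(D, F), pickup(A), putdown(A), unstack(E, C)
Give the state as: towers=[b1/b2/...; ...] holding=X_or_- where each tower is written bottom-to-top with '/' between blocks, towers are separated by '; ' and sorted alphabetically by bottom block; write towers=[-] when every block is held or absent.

step 1 (unstack(E, F)): towers=[A/D; B/F; C] holding=E
step 2 (stack(E, C)): towers=[A/D; B/F; C/E] holding=-
step 3 (unstack(D, A)): towers=[A; B/F; C/E] holding=D
step 4 (stack(D, F)): towers=[A; B/F/D; C/E] holding=-
step 5 (pickup(A)): towers=[B/F/D; C/E] holding=A
step 6 (putdown(A)): towers=[A; B/F/D; C/E] holding=-
step 7 (unstack(E, C)): towers=[A; B/F/D; C] holding=E

towers=[A; B/F/D; C] holding=E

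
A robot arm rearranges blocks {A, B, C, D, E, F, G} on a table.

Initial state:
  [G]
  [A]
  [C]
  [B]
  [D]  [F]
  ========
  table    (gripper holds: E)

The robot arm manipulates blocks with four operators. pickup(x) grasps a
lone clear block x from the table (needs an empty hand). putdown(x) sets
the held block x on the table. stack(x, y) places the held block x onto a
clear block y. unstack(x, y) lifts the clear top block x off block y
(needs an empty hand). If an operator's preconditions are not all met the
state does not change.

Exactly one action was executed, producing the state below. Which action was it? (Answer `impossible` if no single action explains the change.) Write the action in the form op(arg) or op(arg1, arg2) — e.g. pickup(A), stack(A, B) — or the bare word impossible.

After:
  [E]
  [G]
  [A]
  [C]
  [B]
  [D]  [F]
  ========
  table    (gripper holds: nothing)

stack(E, G)

target: towers=[D/B/C/A/G/E; F] holding=-
        putdown(E) → towers=[D/B/C/A/G; E; F] holding=-
       stack(E, F) → towers=[D/B/C/A/G; F/E] holding=-
       stack(E, G) → towers=[D/B/C/A/G/E; F] holding=-  ← match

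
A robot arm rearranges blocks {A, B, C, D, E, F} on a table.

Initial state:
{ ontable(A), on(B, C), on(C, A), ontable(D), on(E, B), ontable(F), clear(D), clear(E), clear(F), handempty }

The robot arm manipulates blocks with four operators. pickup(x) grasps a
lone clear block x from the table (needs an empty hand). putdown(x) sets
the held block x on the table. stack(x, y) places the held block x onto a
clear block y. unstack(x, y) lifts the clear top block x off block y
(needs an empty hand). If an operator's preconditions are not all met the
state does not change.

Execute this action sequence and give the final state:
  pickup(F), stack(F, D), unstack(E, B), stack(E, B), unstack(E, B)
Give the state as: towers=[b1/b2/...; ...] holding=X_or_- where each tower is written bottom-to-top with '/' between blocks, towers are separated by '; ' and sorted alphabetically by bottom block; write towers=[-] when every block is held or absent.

towers=[A/C/B; D/F] holding=E

step 1 (pickup(F)): towers=[A/C/B/E; D] holding=F
step 2 (stack(F, D)): towers=[A/C/B/E; D/F] holding=-
step 3 (unstack(E, B)): towers=[A/C/B; D/F] holding=E
step 4 (stack(E, B)): towers=[A/C/B/E; D/F] holding=-
step 5 (unstack(E, B)): towers=[A/C/B; D/F] holding=E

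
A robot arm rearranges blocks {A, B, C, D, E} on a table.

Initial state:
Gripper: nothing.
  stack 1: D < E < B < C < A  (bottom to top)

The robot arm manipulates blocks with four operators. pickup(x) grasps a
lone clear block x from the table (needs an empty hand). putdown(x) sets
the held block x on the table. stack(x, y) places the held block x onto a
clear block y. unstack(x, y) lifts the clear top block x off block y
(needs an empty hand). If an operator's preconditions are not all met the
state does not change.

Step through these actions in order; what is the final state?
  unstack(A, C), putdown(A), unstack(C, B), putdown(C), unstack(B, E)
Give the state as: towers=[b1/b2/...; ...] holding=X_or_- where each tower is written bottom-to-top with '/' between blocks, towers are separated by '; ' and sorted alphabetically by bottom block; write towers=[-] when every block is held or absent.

towers=[A; C; D/E] holding=B

step 1 (unstack(A, C)): towers=[D/E/B/C] holding=A
step 2 (putdown(A)): towers=[A; D/E/B/C] holding=-
step 3 (unstack(C, B)): towers=[A; D/E/B] holding=C
step 4 (putdown(C)): towers=[A; C; D/E/B] holding=-
step 5 (unstack(B, E)): towers=[A; C; D/E] holding=B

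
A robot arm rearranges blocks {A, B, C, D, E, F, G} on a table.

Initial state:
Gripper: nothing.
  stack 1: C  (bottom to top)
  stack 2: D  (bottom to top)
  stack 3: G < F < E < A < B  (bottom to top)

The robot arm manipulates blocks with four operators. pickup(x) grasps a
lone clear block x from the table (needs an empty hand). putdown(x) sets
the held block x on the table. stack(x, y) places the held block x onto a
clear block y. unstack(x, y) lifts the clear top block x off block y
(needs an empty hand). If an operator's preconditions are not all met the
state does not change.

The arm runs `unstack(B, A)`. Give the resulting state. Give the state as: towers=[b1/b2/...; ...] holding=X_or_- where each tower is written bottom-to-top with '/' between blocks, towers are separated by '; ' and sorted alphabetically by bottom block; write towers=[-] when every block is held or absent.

towers=[C; D; G/F/E/A] holding=B

before: towers=[C; D; G/F/E/A/B] holding=-
pre[unstack(B, A)]: on(B,A) ✓, clear(B) ✓, handempty ✓
all met → apply unstack(B, A)
after:  towers=[C; D; G/F/E/A] holding=B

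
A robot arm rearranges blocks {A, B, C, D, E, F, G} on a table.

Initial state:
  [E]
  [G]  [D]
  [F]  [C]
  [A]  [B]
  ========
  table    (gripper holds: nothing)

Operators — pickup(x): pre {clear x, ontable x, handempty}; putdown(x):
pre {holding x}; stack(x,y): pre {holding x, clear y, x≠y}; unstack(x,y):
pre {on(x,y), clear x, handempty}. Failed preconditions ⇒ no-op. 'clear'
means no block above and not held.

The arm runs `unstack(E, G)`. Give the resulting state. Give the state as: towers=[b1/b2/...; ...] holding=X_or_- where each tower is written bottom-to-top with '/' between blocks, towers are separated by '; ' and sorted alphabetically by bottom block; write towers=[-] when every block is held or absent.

before: towers=[A/F/G/E; B/C/D] holding=-
pre[unstack(E, G)]: on(E,G) ok, clear(E) ok, handempty ok
all met → apply unstack(E, G)
after:  towers=[A/F/G; B/C/D] holding=E

towers=[A/F/G; B/C/D] holding=E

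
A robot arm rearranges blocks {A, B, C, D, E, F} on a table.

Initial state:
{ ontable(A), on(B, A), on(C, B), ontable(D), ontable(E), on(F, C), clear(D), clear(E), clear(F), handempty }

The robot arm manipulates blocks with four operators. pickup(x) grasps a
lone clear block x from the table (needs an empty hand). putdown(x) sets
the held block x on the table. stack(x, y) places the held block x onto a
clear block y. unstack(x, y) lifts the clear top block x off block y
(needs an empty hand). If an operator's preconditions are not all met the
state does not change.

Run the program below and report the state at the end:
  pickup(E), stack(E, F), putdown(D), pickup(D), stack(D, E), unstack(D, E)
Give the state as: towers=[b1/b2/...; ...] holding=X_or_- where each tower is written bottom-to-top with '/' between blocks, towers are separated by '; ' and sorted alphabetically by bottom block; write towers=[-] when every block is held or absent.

towers=[A/B/C/F/E] holding=D

step 1 (pickup(E)): towers=[A/B/C/F; D] holding=E
step 2 (stack(E, F)): towers=[A/B/C/F/E; D] holding=-
step 3 (putdown(D)) [no-op]: towers=[A/B/C/F/E; D] holding=-
step 4 (pickup(D)): towers=[A/B/C/F/E] holding=D
step 5 (stack(D, E)): towers=[A/B/C/F/E/D] holding=-
step 6 (unstack(D, E)): towers=[A/B/C/F/E] holding=D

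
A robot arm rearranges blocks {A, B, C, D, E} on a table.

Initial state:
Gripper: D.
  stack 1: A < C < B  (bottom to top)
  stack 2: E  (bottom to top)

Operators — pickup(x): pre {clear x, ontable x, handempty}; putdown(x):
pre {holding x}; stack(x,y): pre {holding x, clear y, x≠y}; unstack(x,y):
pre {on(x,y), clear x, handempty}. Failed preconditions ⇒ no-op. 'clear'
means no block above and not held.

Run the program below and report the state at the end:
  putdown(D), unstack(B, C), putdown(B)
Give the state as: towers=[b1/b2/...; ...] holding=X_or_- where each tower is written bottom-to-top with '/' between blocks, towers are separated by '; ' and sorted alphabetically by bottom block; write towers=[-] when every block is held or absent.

step 1 (putdown(D)): towers=[A/C/B; D; E] holding=-
step 2 (unstack(B, C)): towers=[A/C; D; E] holding=B
step 3 (putdown(B)): towers=[A/C; B; D; E] holding=-

towers=[A/C; B; D; E] holding=-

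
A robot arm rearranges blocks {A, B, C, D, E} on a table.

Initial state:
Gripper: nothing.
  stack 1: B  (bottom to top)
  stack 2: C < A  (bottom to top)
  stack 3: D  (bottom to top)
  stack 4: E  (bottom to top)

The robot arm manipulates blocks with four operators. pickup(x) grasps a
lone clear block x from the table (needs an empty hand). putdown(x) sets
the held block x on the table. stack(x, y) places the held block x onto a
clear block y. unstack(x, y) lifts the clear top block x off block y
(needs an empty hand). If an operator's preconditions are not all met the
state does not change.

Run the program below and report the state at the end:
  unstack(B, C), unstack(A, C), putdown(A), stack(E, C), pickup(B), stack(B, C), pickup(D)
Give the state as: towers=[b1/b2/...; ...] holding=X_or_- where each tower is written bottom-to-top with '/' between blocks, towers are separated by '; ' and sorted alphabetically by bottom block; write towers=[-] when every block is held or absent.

step 1 (unstack(B, C)) [no-op]: towers=[B; C/A; D; E] holding=-
step 2 (unstack(A, C)): towers=[B; C; D; E] holding=A
step 3 (putdown(A)): towers=[A; B; C; D; E] holding=-
step 4 (stack(E, C)) [no-op]: towers=[A; B; C; D; E] holding=-
step 5 (pickup(B)): towers=[A; C; D; E] holding=B
step 6 (stack(B, C)): towers=[A; C/B; D; E] holding=-
step 7 (pickup(D)): towers=[A; C/B; E] holding=D

towers=[A; C/B; E] holding=D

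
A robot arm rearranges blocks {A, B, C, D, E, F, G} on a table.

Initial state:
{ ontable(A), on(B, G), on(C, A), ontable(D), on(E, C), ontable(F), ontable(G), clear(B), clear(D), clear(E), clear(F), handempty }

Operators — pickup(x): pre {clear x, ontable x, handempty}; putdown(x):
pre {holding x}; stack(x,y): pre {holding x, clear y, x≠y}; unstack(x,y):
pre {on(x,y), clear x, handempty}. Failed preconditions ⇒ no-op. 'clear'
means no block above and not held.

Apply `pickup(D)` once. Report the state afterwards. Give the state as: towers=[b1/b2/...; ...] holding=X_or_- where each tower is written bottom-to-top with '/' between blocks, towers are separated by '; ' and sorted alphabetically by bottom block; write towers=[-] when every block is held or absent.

before: towers=[A/C/E; D; F; G/B] holding=-
pre[pickup(D)]: clear(D) yes, ontable(D) yes, handempty yes
all met → apply pickup(D)
after:  towers=[A/C/E; F; G/B] holding=D

towers=[A/C/E; F; G/B] holding=D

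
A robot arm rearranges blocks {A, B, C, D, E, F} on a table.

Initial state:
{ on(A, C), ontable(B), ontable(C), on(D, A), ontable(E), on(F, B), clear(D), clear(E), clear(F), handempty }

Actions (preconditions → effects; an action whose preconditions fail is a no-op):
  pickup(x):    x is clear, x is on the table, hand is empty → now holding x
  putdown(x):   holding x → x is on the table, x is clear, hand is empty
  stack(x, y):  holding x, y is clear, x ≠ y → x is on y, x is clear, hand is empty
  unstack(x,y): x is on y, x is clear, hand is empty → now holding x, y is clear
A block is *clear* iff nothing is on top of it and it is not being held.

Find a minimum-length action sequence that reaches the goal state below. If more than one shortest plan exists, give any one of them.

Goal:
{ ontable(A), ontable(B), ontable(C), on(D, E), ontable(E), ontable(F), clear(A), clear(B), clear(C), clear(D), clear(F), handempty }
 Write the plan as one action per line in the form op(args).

unstack(F, B)
putdown(F)
unstack(D, A)
stack(D, E)
unstack(A, C)
putdown(A)

step 1 (unstack(F, B)): towers=[B; C/A/D; E] holding=F
step 2 (putdown(F)): towers=[B; C/A/D; E; F] holding=-
step 3 (unstack(D, A)): towers=[B; C/A; E; F] holding=D
step 4 (stack(D, E)): towers=[B; C/A; E/D; F] holding=-
step 5 (unstack(A, C)): towers=[B; C; E/D; F] holding=A
step 6 (putdown(A)): towers=[A; B; C; E/D; F] holding=-
goal check: towers=[A; B; C; E/D; F] holding=- — reached (length 6, optimal by BFS)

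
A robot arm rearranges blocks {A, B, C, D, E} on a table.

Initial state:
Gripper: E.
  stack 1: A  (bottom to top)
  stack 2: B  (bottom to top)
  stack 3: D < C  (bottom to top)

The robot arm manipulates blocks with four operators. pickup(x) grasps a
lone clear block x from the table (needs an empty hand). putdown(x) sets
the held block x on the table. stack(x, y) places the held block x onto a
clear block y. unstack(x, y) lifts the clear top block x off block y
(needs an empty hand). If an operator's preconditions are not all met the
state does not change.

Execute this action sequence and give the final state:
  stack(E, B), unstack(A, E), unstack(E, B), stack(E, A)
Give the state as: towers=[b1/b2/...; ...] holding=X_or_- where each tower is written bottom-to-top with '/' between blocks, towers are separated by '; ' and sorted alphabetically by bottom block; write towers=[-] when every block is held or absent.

step 1 (stack(E, B)): towers=[A; B/E; D/C] holding=-
step 2 (unstack(A, E)) [no-op]: towers=[A; B/E; D/C] holding=-
step 3 (unstack(E, B)): towers=[A; B; D/C] holding=E
step 4 (stack(E, A)): towers=[A/E; B; D/C] holding=-

towers=[A/E; B; D/C] holding=-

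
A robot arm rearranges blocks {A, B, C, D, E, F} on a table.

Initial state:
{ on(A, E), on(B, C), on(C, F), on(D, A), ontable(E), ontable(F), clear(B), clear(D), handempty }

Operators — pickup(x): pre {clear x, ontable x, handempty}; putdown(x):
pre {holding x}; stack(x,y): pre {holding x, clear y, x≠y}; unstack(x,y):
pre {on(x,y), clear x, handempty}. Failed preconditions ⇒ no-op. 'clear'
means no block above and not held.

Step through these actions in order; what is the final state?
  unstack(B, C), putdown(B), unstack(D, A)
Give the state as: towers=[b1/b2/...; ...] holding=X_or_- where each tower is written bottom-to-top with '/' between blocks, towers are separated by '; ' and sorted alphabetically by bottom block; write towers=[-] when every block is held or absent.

towers=[B; E/A; F/C] holding=D

step 1 (unstack(B, C)): towers=[E/A/D; F/C] holding=B
step 2 (putdown(B)): towers=[B; E/A/D; F/C] holding=-
step 3 (unstack(D, A)): towers=[B; E/A; F/C] holding=D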